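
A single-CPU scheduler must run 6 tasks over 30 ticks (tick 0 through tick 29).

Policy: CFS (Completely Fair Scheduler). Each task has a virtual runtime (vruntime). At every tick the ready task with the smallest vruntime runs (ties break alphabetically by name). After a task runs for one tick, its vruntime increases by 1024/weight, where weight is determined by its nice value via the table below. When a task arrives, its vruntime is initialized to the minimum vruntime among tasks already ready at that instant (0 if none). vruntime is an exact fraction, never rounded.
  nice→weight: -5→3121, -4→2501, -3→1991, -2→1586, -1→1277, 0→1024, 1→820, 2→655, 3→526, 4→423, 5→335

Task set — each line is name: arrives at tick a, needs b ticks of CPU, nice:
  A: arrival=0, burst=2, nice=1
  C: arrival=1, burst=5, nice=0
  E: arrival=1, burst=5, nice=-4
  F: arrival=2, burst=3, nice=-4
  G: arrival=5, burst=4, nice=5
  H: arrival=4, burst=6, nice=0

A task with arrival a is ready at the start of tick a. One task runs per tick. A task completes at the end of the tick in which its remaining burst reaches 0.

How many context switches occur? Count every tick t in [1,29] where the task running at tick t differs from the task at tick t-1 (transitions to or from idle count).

t=0: vr[A=0] → run A
t=1: vr[A=256/205 C=256/205 E=256/205] → run A
t=2: vr[C=256/205 E=256/205 F=256/205] → run C
t=3: vr[C=461/205 E=256/205 F=256/205] → run E
t=4: vr[C=461/205 E=20736/12505 F=256/205 H=256/205] → run F
t=5: vr[C=461/205 E=20736/12505 F=20736/12505 G=256/205 H=256/205] → run G
t=6: vr[C=461/205 E=20736/12505 F=20736/12505 G=59136/13735 H=256/205] → run H
t=7: vr[C=461/205 E=20736/12505 F=20736/12505 G=59136/13735 H=461/205] → run E
t=8: vr[C=461/205 E=25856/12505 F=20736/12505 G=59136/13735 H=461/205] → run F
t=9: vr[C=461/205 E=25856/12505 F=25856/12505 G=59136/13735 H=461/205] → run E
t=10: vr[C=461/205 E=30976/12505 F=25856/12505 G=59136/13735 H=461/205] → run F
t=11: vr[C=461/205 E=30976/12505 G=59136/13735 H=461/205] → run C
t=12: vr[C=666/205 E=30976/12505 G=59136/13735 H=461/205] → run H
t=13: vr[C=666/205 E=30976/12505 G=59136/13735 H=666/205] → run E
t=14: vr[C=666/205 E=36096/12505 G=59136/13735 H=666/205] → run E
t=15: vr[C=666/205 G=59136/13735 H=666/205] → run C
t=16: vr[C=871/205 G=59136/13735 H=666/205] → run H
t=17: vr[C=871/205 G=59136/13735 H=871/205] → run C
t=18: vr[C=1076/205 G=59136/13735 H=871/205] → run H
t=19: vr[C=1076/205 G=59136/13735 H=1076/205] → run G
t=20: vr[C=1076/205 G=20224/2747 H=1076/205] → run C
t=21: vr[G=20224/2747 H=1076/205] → run H
t=22: vr[G=20224/2747 H=1281/205] → run H
t=23: vr[G=20224/2747] → run G
t=24: vr[G=143104/13735] → run G
t=25: (idle)
t=26: (idle)
t=27: (idle)
t=28: (idle)
t=29: (idle)

context switches = 21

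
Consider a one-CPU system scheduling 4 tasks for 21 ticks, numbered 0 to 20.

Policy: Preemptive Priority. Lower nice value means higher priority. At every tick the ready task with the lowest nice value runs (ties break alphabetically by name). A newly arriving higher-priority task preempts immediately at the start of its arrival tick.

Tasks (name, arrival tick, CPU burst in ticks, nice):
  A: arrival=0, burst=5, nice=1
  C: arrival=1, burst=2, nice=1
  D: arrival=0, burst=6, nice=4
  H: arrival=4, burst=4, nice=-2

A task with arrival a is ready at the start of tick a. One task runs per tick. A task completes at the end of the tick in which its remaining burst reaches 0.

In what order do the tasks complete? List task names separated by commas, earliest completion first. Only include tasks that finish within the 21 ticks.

t=0: ready={A,D} → run A
t=1: ready={A,C,D} → run A
t=2: ready={A,C,D} → run A
t=3: ready={A,C,D} → run A
t=4: ready={A,C,D,H} → run H
t=5: ready={A,C,D,H} → run H
t=6: ready={A,C,D,H} → run H
t=7: ready={A,C,D,H} → run H
t=8: ready={A,C,D} → run A
t=9: ready={C,D} → run C
t=10: ready={C,D} → run C
t=11: ready={D} → run D
t=12: ready={D} → run D
t=13: ready={D} → run D
t=14: ready={D} → run D
t=15: ready={D} → run D
t=16: ready={D} → run D
t=17: (idle)
t=18: (idle)
t=19: (idle)
t=20: (idle)

completion order = H, A, C, D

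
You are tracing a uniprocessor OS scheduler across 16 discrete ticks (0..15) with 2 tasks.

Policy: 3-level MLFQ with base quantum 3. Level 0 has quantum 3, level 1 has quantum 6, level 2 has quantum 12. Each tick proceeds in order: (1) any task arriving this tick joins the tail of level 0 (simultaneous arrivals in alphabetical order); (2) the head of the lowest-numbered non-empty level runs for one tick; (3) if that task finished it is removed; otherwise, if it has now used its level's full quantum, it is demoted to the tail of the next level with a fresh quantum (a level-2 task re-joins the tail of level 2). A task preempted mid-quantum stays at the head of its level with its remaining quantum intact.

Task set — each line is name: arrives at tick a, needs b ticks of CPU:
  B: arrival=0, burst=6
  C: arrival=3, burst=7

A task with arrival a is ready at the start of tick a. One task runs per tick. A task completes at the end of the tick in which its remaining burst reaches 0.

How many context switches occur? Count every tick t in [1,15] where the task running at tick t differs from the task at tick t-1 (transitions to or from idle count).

context switches = 4

t=0: L0/L1/L2 = B/-/- → run B
t=1: L0/L1/L2 = B/-/- → run B
t=2: L0/L1/L2 = B/-/- → run B
t=3: L0/L1/L2 = C/B/- → run C
t=4: L0/L1/L2 = C/B/- → run C
t=5: L0/L1/L2 = C/B/- → run C
t=6: L0/L1/L2 = -/BC/- → run B
t=7: L0/L1/L2 = -/BC/- → run B
t=8: L0/L1/L2 = -/BC/- → run B
t=9: L0/L1/L2 = -/C/- → run C
t=10: L0/L1/L2 = -/C/- → run C
t=11: L0/L1/L2 = -/C/- → run C
t=12: L0/L1/L2 = -/C/- → run C
t=13: (idle)
t=14: (idle)
t=15: (idle)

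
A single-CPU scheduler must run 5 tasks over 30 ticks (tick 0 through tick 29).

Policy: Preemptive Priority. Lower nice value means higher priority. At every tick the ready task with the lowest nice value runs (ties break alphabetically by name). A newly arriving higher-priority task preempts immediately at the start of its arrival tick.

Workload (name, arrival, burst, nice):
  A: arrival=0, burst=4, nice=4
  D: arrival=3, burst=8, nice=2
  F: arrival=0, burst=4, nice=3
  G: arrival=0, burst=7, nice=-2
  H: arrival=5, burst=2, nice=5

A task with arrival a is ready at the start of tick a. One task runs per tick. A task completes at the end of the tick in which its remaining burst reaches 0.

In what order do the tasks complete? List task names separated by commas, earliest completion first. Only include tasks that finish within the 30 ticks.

completion order = G, D, F, A, H

t=0: ready={A,F,G} → run G
t=1: ready={A,F,G} → run G
t=2: ready={A,F,G} → run G
t=3: ready={A,D,F,G} → run G
t=4: ready={A,D,F,G} → run G
t=5: ready={A,D,F,G,H} → run G
t=6: ready={A,D,F,G,H} → run G
t=7: ready={A,D,F,H} → run D
t=8: ready={A,D,F,H} → run D
t=9: ready={A,D,F,H} → run D
t=10: ready={A,D,F,H} → run D
t=11: ready={A,D,F,H} → run D
t=12: ready={A,D,F,H} → run D
t=13: ready={A,D,F,H} → run D
t=14: ready={A,D,F,H} → run D
t=15: ready={A,F,H} → run F
t=16: ready={A,F,H} → run F
t=17: ready={A,F,H} → run F
t=18: ready={A,F,H} → run F
t=19: ready={A,H} → run A
t=20: ready={A,H} → run A
t=21: ready={A,H} → run A
t=22: ready={A,H} → run A
t=23: ready={H} → run H
t=24: ready={H} → run H
t=25: (idle)
t=26: (idle)
t=27: (idle)
t=28: (idle)
t=29: (idle)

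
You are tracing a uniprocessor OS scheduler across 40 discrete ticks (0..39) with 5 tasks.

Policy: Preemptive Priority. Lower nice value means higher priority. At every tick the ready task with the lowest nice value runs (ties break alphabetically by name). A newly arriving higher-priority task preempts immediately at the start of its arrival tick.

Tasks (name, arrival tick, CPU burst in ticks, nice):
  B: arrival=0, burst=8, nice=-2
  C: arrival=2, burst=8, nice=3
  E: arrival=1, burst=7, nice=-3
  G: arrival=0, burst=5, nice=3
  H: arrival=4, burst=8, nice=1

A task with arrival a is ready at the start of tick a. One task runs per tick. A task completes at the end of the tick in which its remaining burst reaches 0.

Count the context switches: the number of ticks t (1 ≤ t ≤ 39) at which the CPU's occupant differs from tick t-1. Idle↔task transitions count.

context switches = 6

t=0: ready={B,G} → run B
t=1: ready={B,E,G} → run E
t=2: ready={B,C,E,G} → run E
t=3: ready={B,C,E,G} → run E
t=4: ready={B,C,E,G,H} → run E
t=5: ready={B,C,E,G,H} → run E
t=6: ready={B,C,E,G,H} → run E
t=7: ready={B,C,E,G,H} → run E
t=8: ready={B,C,G,H} → run B
t=9: ready={B,C,G,H} → run B
t=10: ready={B,C,G,H} → run B
t=11: ready={B,C,G,H} → run B
t=12: ready={B,C,G,H} → run B
t=13: ready={B,C,G,H} → run B
t=14: ready={B,C,G,H} → run B
t=15: ready={C,G,H} → run H
t=16: ready={C,G,H} → run H
t=17: ready={C,G,H} → run H
t=18: ready={C,G,H} → run H
t=19: ready={C,G,H} → run H
t=20: ready={C,G,H} → run H
t=21: ready={C,G,H} → run H
t=22: ready={C,G,H} → run H
t=23: ready={C,G} → run C
t=24: ready={C,G} → run C
t=25: ready={C,G} → run C
t=26: ready={C,G} → run C
t=27: ready={C,G} → run C
t=28: ready={C,G} → run C
t=29: ready={C,G} → run C
t=30: ready={C,G} → run C
t=31: ready={G} → run G
t=32: ready={G} → run G
t=33: ready={G} → run G
t=34: ready={G} → run G
t=35: ready={G} → run G
t=36: (idle)
t=37: (idle)
t=38: (idle)
t=39: (idle)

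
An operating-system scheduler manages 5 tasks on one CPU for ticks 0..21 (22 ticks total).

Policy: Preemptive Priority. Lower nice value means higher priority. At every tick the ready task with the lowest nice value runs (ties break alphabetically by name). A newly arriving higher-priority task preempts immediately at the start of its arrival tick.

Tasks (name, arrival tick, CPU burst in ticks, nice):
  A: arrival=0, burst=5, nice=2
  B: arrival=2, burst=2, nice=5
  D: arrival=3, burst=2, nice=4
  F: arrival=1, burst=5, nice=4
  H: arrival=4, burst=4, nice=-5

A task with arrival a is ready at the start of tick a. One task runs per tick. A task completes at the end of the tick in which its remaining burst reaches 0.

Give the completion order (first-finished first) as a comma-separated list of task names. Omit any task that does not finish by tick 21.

t=0: ready={A} → run A
t=1: ready={A,F} → run A
t=2: ready={A,B,F} → run A
t=3: ready={A,B,D,F} → run A
t=4: ready={A,B,D,F,H} → run H
t=5: ready={A,B,D,F,H} → run H
t=6: ready={A,B,D,F,H} → run H
t=7: ready={A,B,D,F,H} → run H
t=8: ready={A,B,D,F} → run A
t=9: ready={B,D,F} → run D
t=10: ready={B,D,F} → run D
t=11: ready={B,F} → run F
t=12: ready={B,F} → run F
t=13: ready={B,F} → run F
t=14: ready={B,F} → run F
t=15: ready={B,F} → run F
t=16: ready={B} → run B
t=17: ready={B} → run B
t=18: (idle)
t=19: (idle)
t=20: (idle)
t=21: (idle)

completion order = H, A, D, F, B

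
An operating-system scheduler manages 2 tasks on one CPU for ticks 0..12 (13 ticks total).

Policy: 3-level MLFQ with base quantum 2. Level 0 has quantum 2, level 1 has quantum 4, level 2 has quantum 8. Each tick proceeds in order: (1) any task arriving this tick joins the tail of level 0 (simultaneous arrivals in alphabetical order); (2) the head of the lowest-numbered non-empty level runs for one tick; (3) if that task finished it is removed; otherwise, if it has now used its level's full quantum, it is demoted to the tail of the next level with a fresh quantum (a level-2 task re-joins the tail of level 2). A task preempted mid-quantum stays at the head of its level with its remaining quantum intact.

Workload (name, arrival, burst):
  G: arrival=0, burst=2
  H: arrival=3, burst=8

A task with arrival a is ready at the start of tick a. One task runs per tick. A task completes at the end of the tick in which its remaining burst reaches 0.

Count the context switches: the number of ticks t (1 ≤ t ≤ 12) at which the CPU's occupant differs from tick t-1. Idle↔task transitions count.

t=0: L0/L1/L2 = G/-/- → run G
t=1: L0/L1/L2 = G/-/- → run G
t=2: (idle)
t=3: L0/L1/L2 = H/-/- → run H
t=4: L0/L1/L2 = H/-/- → run H
t=5: L0/L1/L2 = -/H/- → run H
t=6: L0/L1/L2 = -/H/- → run H
t=7: L0/L1/L2 = -/H/- → run H
t=8: L0/L1/L2 = -/H/- → run H
t=9: L0/L1/L2 = -/-/H → run H
t=10: L0/L1/L2 = -/-/H → run H
t=11: (idle)
t=12: (idle)

context switches = 3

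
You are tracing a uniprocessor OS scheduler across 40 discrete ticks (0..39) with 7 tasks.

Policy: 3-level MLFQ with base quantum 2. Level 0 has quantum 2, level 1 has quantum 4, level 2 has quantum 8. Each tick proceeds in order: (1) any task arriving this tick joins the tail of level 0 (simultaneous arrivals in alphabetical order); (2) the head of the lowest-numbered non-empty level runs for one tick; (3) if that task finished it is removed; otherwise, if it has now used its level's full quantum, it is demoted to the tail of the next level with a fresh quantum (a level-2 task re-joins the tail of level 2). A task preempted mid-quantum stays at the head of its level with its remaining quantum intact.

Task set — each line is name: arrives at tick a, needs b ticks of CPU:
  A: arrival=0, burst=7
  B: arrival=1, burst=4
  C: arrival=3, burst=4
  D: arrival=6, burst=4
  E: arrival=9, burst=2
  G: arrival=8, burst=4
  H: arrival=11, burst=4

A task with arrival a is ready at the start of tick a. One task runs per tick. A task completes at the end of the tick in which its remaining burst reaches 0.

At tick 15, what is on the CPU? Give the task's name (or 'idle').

running at tick 15 = A

t=0: L0/L1/L2 = A/-/- → run A
t=1: L0/L1/L2 = AB/-/- → run A
t=2: L0/L1/L2 = B/A/- → run B
t=3: L0/L1/L2 = BC/A/- → run B
t=4: L0/L1/L2 = C/AB/- → run C
t=5: L0/L1/L2 = C/AB/- → run C
t=6: L0/L1/L2 = D/ABC/- → run D
t=7: L0/L1/L2 = D/ABC/- → run D
t=8: L0/L1/L2 = G/ABCD/- → run G
t=9: L0/L1/L2 = GE/ABCD/- → run G
t=10: L0/L1/L2 = E/ABCDG/- → run E
t=11: L0/L1/L2 = EH/ABCDG/- → run E
t=12: L0/L1/L2 = H/ABCDG/- → run H
t=13: L0/L1/L2 = H/ABCDG/- → run H
t=14: L0/L1/L2 = -/ABCDGH/- → run A
t=15: L0/L1/L2 = -/ABCDGH/- → run A
t=16: L0/L1/L2 = -/ABCDGH/- → run A
t=17: L0/L1/L2 = -/ABCDGH/- → run A
t=18: L0/L1/L2 = -/BCDGH/A → run B
t=19: L0/L1/L2 = -/BCDGH/A → run B
t=20: L0/L1/L2 = -/CDGH/A → run C
t=21: L0/L1/L2 = -/CDGH/A → run C
t=22: L0/L1/L2 = -/DGH/A → run D
t=23: L0/L1/L2 = -/DGH/A → run D
t=24: L0/L1/L2 = -/GH/A → run G
t=25: L0/L1/L2 = -/GH/A → run G
t=26: L0/L1/L2 = -/H/A → run H
t=27: L0/L1/L2 = -/H/A → run H
t=28: L0/L1/L2 = -/-/A → run A
t=29: (idle)
t=30: (idle)
t=31: (idle)
t=32: (idle)
t=33: (idle)
t=34: (idle)
t=35: (idle)
t=36: (idle)
t=37: (idle)
t=38: (idle)
t=39: (idle)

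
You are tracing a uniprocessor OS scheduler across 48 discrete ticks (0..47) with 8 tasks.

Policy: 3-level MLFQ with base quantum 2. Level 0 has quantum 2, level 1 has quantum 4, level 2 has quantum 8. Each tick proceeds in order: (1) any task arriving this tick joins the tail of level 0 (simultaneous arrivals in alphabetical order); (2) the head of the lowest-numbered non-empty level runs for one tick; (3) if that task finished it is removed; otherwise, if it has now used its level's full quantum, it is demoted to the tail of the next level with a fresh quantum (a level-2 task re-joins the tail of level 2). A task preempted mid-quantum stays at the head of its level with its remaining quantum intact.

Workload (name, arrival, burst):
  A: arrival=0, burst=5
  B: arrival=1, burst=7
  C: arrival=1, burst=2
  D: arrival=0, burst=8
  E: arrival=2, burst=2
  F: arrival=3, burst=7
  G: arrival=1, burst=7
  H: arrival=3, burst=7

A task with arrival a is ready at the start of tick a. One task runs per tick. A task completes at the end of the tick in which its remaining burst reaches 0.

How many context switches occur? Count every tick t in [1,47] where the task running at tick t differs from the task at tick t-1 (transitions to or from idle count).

context switches = 19

t=0: L0/L1/L2 = AD/-/- → run A
t=1: L0/L1/L2 = ADBCG/-/- → run A
t=2: L0/L1/L2 = DBCGE/A/- → run D
t=3: L0/L1/L2 = DBCGEFH/A/- → run D
t=4: L0/L1/L2 = BCGEFH/AD/- → run B
t=5: L0/L1/L2 = BCGEFH/AD/- → run B
t=6: L0/L1/L2 = CGEFH/ADB/- → run C
t=7: L0/L1/L2 = CGEFH/ADB/- → run C
t=8: L0/L1/L2 = GEFH/ADB/- → run G
t=9: L0/L1/L2 = GEFH/ADB/- → run G
t=10: L0/L1/L2 = EFH/ADBG/- → run E
t=11: L0/L1/L2 = EFH/ADBG/- → run E
t=12: L0/L1/L2 = FH/ADBG/- → run F
t=13: L0/L1/L2 = FH/ADBG/- → run F
t=14: L0/L1/L2 = H/ADBGF/- → run H
t=15: L0/L1/L2 = H/ADBGF/- → run H
t=16: L0/L1/L2 = -/ADBGFH/- → run A
t=17: L0/L1/L2 = -/ADBGFH/- → run A
t=18: L0/L1/L2 = -/ADBGFH/- → run A
t=19: L0/L1/L2 = -/DBGFH/- → run D
t=20: L0/L1/L2 = -/DBGFH/- → run D
t=21: L0/L1/L2 = -/DBGFH/- → run D
t=22: L0/L1/L2 = -/DBGFH/- → run D
t=23: L0/L1/L2 = -/BGFH/D → run B
t=24: L0/L1/L2 = -/BGFH/D → run B
t=25: L0/L1/L2 = -/BGFH/D → run B
t=26: L0/L1/L2 = -/BGFH/D → run B
t=27: L0/L1/L2 = -/GFH/DB → run G
t=28: L0/L1/L2 = -/GFH/DB → run G
t=29: L0/L1/L2 = -/GFH/DB → run G
t=30: L0/L1/L2 = -/GFH/DB → run G
t=31: L0/L1/L2 = -/FH/DBG → run F
t=32: L0/L1/L2 = -/FH/DBG → run F
t=33: L0/L1/L2 = -/FH/DBG → run F
t=34: L0/L1/L2 = -/FH/DBG → run F
t=35: L0/L1/L2 = -/H/DBGF → run H
t=36: L0/L1/L2 = -/H/DBGF → run H
t=37: L0/L1/L2 = -/H/DBGF → run H
t=38: L0/L1/L2 = -/H/DBGF → run H
t=39: L0/L1/L2 = -/-/DBGFH → run D
t=40: L0/L1/L2 = -/-/DBGFH → run D
t=41: L0/L1/L2 = -/-/BGFH → run B
t=42: L0/L1/L2 = -/-/GFH → run G
t=43: L0/L1/L2 = -/-/FH → run F
t=44: L0/L1/L2 = -/-/H → run H
t=45: (idle)
t=46: (idle)
t=47: (idle)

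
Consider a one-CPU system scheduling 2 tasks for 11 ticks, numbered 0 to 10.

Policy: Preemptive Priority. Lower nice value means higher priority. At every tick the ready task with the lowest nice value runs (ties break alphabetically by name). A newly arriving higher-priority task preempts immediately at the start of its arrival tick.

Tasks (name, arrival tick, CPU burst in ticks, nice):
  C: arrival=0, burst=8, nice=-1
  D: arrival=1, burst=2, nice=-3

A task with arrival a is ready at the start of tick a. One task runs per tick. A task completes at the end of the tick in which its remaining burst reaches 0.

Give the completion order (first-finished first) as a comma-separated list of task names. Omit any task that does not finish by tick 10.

t=0: ready={C} → run C
t=1: ready={C,D} → run D
t=2: ready={C,D} → run D
t=3: ready={C} → run C
t=4: ready={C} → run C
t=5: ready={C} → run C
t=6: ready={C} → run C
t=7: ready={C} → run C
t=8: ready={C} → run C
t=9: ready={C} → run C
t=10: (idle)

completion order = D, C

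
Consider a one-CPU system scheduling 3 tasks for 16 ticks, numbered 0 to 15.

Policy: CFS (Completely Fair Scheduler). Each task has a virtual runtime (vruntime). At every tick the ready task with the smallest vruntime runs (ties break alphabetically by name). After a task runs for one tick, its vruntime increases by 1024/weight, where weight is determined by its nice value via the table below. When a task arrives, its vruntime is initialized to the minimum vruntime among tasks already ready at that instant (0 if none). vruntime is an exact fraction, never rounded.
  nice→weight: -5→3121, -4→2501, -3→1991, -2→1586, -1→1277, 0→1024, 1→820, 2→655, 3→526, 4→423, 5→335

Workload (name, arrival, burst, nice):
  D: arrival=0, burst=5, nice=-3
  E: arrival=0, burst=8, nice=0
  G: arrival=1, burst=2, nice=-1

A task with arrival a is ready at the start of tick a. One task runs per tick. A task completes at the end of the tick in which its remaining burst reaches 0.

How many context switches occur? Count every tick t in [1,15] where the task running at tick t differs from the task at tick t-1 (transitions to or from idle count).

context switches = 10

t=0: vr[D=0 E=0] → run D
t=1: vr[D=1024/1991 E=0 G=0] → run E
t=2: vr[D=1024/1991 E=1 G=0] → run G
t=3: vr[D=1024/1991 E=1 G=1024/1277] → run D
t=4: vr[D=2048/1991 E=1 G=1024/1277] → run G
t=5: vr[D=2048/1991 E=1] → run E
t=6: vr[D=2048/1991 E=2] → run D
t=7: vr[D=3072/1991 E=2] → run D
t=8: vr[D=4096/1991 E=2] → run E
t=9: vr[D=4096/1991 E=3] → run D
t=10: vr[E=3] → run E
t=11: vr[E=4] → run E
t=12: vr[E=5] → run E
t=13: vr[E=6] → run E
t=14: vr[E=7] → run E
t=15: (idle)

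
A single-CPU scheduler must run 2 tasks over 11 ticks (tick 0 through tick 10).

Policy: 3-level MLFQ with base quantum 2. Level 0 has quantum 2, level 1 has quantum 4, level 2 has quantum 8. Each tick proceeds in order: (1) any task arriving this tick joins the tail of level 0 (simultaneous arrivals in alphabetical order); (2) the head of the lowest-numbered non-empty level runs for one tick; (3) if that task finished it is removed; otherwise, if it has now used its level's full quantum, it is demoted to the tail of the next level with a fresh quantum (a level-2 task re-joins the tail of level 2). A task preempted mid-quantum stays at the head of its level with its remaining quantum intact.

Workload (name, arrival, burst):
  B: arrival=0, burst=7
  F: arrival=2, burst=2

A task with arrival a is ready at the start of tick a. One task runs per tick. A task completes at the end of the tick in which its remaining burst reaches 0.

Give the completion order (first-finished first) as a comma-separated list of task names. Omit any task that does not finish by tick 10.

t=0: L0/L1/L2 = B/-/- → run B
t=1: L0/L1/L2 = B/-/- → run B
t=2: L0/L1/L2 = F/B/- → run F
t=3: L0/L1/L2 = F/B/- → run F
t=4: L0/L1/L2 = -/B/- → run B
t=5: L0/L1/L2 = -/B/- → run B
t=6: L0/L1/L2 = -/B/- → run B
t=7: L0/L1/L2 = -/B/- → run B
t=8: L0/L1/L2 = -/-/B → run B
t=9: (idle)
t=10: (idle)

completion order = F, B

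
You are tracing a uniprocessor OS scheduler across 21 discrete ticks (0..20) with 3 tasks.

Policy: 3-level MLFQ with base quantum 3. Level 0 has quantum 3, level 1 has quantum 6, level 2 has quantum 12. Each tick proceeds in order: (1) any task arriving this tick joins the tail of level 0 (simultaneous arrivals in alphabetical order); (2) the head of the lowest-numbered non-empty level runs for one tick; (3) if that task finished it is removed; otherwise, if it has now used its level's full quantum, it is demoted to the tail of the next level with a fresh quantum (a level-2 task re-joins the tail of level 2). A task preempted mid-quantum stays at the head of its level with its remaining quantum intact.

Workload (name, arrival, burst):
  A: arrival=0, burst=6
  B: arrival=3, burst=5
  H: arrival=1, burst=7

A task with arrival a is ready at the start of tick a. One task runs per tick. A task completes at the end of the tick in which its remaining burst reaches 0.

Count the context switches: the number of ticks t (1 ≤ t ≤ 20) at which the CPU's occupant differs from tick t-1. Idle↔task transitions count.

context switches = 6

t=0: L0/L1/L2 = A/-/- → run A
t=1: L0/L1/L2 = AH/-/- → run A
t=2: L0/L1/L2 = AH/-/- → run A
t=3: L0/L1/L2 = HB/A/- → run H
t=4: L0/L1/L2 = HB/A/- → run H
t=5: L0/L1/L2 = HB/A/- → run H
t=6: L0/L1/L2 = B/AH/- → run B
t=7: L0/L1/L2 = B/AH/- → run B
t=8: L0/L1/L2 = B/AH/- → run B
t=9: L0/L1/L2 = -/AHB/- → run A
t=10: L0/L1/L2 = -/AHB/- → run A
t=11: L0/L1/L2 = -/AHB/- → run A
t=12: L0/L1/L2 = -/HB/- → run H
t=13: L0/L1/L2 = -/HB/- → run H
t=14: L0/L1/L2 = -/HB/- → run H
t=15: L0/L1/L2 = -/HB/- → run H
t=16: L0/L1/L2 = -/B/- → run B
t=17: L0/L1/L2 = -/B/- → run B
t=18: (idle)
t=19: (idle)
t=20: (idle)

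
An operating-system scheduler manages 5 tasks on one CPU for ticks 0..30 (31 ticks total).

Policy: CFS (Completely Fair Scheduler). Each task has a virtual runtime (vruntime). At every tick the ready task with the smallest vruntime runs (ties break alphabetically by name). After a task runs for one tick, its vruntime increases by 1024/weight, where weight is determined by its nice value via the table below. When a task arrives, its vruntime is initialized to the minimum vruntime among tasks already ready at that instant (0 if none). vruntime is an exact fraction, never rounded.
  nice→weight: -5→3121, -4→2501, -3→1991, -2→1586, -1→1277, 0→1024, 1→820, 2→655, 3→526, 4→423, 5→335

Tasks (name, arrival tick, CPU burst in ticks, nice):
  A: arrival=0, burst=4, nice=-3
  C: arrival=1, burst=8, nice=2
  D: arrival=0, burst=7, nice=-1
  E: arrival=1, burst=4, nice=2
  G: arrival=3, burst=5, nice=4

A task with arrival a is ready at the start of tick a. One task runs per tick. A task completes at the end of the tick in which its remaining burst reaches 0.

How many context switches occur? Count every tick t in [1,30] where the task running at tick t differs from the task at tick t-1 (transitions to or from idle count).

t=0: vr[A=0 D=0] → run A
t=1: vr[A=1024/1991 C=0 D=0 E=0] → run C
t=2: vr[A=1024/1991 C=1024/655 D=0 E=0] → run D
t=3: vr[A=1024/1991 C=1024/655 D=1024/1277 E=0 G=0] → run E
t=4: vr[A=1024/1991 C=1024/655 D=1024/1277 E=1024/655 G=0] → run G
t=5: vr[A=1024/1991 C=1024/655 D=1024/1277 E=1024/655 G=1024/423] → run A
t=6: vr[A=2048/1991 C=1024/655 D=1024/1277 E=1024/655 G=1024/423] → run D
t=7: vr[A=2048/1991 C=1024/655 D=2048/1277 E=1024/655 G=1024/423] → run A
t=8: vr[A=3072/1991 C=1024/655 D=2048/1277 E=1024/655 G=1024/423] → run A
t=9: vr[C=1024/655 D=2048/1277 E=1024/655 G=1024/423] → run C
t=10: vr[C=2048/655 D=2048/1277 E=1024/655 G=1024/423] → run E
t=11: vr[C=2048/655 D=2048/1277 E=2048/655 G=1024/423] → run D
t=12: vr[C=2048/655 D=3072/1277 E=2048/655 G=1024/423] → run D
t=13: vr[C=2048/655 D=4096/1277 E=2048/655 G=1024/423] → run G
t=14: vr[C=2048/655 D=4096/1277 E=2048/655 G=2048/423] → run C
t=15: vr[C=3072/655 D=4096/1277 E=2048/655 G=2048/423] → run E
t=16: vr[C=3072/655 D=4096/1277 E=3072/655 G=2048/423] → run D
t=17: vr[C=3072/655 D=5120/1277 E=3072/655 G=2048/423] → run D
t=18: vr[C=3072/655 D=6144/1277 E=3072/655 G=2048/423] → run C
t=19: vr[C=4096/655 D=6144/1277 E=3072/655 G=2048/423] → run E
t=20: vr[C=4096/655 D=6144/1277 G=2048/423] → run D
t=21: vr[C=4096/655 G=2048/423] → run G
t=22: vr[C=4096/655 G=1024/141] → run C
t=23: vr[C=1024/131 G=1024/141] → run G
t=24: vr[C=1024/131 G=4096/423] → run C
t=25: vr[C=6144/655 G=4096/423] → run C
t=26: vr[C=7168/655 G=4096/423] → run G
t=27: vr[C=7168/655] → run C
t=28: (idle)
t=29: (idle)
t=30: (idle)

context switches = 24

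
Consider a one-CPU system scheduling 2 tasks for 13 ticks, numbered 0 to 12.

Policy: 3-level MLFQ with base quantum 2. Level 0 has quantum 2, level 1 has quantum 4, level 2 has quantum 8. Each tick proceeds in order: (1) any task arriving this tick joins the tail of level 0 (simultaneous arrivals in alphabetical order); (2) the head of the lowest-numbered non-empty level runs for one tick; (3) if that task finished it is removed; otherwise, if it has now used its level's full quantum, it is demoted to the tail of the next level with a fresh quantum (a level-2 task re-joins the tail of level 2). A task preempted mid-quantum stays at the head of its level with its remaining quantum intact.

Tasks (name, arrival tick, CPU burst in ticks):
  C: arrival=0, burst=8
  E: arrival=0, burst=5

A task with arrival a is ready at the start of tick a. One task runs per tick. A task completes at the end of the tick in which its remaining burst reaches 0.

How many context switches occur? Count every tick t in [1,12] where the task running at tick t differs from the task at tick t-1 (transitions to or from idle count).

context switches = 4

t=0: L0/L1/L2 = CE/-/- → run C
t=1: L0/L1/L2 = CE/-/- → run C
t=2: L0/L1/L2 = E/C/- → run E
t=3: L0/L1/L2 = E/C/- → run E
t=4: L0/L1/L2 = -/CE/- → run C
t=5: L0/L1/L2 = -/CE/- → run C
t=6: L0/L1/L2 = -/CE/- → run C
t=7: L0/L1/L2 = -/CE/- → run C
t=8: L0/L1/L2 = -/E/C → run E
t=9: L0/L1/L2 = -/E/C → run E
t=10: L0/L1/L2 = -/E/C → run E
t=11: L0/L1/L2 = -/-/C → run C
t=12: L0/L1/L2 = -/-/C → run C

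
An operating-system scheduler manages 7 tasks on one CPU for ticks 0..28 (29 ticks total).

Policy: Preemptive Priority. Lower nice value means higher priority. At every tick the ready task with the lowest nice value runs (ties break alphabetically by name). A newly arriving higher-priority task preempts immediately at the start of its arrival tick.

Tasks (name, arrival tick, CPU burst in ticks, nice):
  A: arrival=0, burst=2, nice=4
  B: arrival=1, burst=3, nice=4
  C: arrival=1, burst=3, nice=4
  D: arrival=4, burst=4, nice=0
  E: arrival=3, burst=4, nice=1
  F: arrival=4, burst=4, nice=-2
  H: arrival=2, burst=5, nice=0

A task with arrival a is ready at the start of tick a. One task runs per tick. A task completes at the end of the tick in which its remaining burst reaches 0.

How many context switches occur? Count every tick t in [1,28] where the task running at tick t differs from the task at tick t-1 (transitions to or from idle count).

context switches = 8

t=0: ready={A} → run A
t=1: ready={A,B,C} → run A
t=2: ready={B,C,H} → run H
t=3: ready={B,C,E,H} → run H
t=4: ready={B,C,D,E,F,H} → run F
t=5: ready={B,C,D,E,F,H} → run F
t=6: ready={B,C,D,E,F,H} → run F
t=7: ready={B,C,D,E,F,H} → run F
t=8: ready={B,C,D,E,H} → run D
t=9: ready={B,C,D,E,H} → run D
t=10: ready={B,C,D,E,H} → run D
t=11: ready={B,C,D,E,H} → run D
t=12: ready={B,C,E,H} → run H
t=13: ready={B,C,E,H} → run H
t=14: ready={B,C,E,H} → run H
t=15: ready={B,C,E} → run E
t=16: ready={B,C,E} → run E
t=17: ready={B,C,E} → run E
t=18: ready={B,C,E} → run E
t=19: ready={B,C} → run B
t=20: ready={B,C} → run B
t=21: ready={B,C} → run B
t=22: ready={C} → run C
t=23: ready={C} → run C
t=24: ready={C} → run C
t=25: (idle)
t=26: (idle)
t=27: (idle)
t=28: (idle)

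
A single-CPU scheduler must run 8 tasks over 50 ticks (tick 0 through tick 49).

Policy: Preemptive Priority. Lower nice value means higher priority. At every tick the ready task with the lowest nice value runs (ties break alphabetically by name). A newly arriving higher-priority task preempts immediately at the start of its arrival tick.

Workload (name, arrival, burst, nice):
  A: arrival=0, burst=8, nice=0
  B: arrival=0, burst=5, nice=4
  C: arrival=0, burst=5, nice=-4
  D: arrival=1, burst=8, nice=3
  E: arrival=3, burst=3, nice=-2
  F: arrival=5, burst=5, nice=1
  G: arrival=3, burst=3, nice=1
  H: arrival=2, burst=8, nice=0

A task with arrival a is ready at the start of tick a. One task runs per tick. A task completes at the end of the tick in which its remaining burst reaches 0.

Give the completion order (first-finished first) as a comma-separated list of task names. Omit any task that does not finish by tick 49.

completion order = C, E, A, H, F, G, D, B

t=0: ready={A,B,C} → run C
t=1: ready={A,B,C,D} → run C
t=2: ready={A,B,C,D,H} → run C
t=3: ready={A,B,C,D,E,G,H} → run C
t=4: ready={A,B,C,D,E,G,H} → run C
t=5: ready={A,B,D,E,F,G,H} → run E
t=6: ready={A,B,D,E,F,G,H} → run E
t=7: ready={A,B,D,E,F,G,H} → run E
t=8: ready={A,B,D,F,G,H} → run A
t=9: ready={A,B,D,F,G,H} → run A
t=10: ready={A,B,D,F,G,H} → run A
t=11: ready={A,B,D,F,G,H} → run A
t=12: ready={A,B,D,F,G,H} → run A
t=13: ready={A,B,D,F,G,H} → run A
t=14: ready={A,B,D,F,G,H} → run A
t=15: ready={A,B,D,F,G,H} → run A
t=16: ready={B,D,F,G,H} → run H
t=17: ready={B,D,F,G,H} → run H
t=18: ready={B,D,F,G,H} → run H
t=19: ready={B,D,F,G,H} → run H
t=20: ready={B,D,F,G,H} → run H
t=21: ready={B,D,F,G,H} → run H
t=22: ready={B,D,F,G,H} → run H
t=23: ready={B,D,F,G,H} → run H
t=24: ready={B,D,F,G} → run F
t=25: ready={B,D,F,G} → run F
t=26: ready={B,D,F,G} → run F
t=27: ready={B,D,F,G} → run F
t=28: ready={B,D,F,G} → run F
t=29: ready={B,D,G} → run G
t=30: ready={B,D,G} → run G
t=31: ready={B,D,G} → run G
t=32: ready={B,D} → run D
t=33: ready={B,D} → run D
t=34: ready={B,D} → run D
t=35: ready={B,D} → run D
t=36: ready={B,D} → run D
t=37: ready={B,D} → run D
t=38: ready={B,D} → run D
t=39: ready={B,D} → run D
t=40: ready={B} → run B
t=41: ready={B} → run B
t=42: ready={B} → run B
t=43: ready={B} → run B
t=44: ready={B} → run B
t=45: (idle)
t=46: (idle)
t=47: (idle)
t=48: (idle)
t=49: (idle)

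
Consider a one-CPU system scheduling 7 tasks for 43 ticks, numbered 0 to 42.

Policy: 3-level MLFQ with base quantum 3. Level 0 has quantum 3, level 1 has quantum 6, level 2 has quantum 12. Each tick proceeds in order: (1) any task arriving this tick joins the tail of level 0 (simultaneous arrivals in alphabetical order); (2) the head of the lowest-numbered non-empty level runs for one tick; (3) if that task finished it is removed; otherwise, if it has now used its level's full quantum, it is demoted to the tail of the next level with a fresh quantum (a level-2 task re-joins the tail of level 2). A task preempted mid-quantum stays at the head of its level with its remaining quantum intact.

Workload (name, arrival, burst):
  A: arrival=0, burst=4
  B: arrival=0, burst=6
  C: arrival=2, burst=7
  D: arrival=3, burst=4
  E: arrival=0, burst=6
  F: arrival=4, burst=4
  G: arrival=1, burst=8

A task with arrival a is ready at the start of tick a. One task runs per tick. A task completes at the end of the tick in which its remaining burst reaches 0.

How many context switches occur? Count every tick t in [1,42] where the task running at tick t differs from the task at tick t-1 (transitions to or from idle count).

context switches = 14

t=0: L0/L1/L2 = ABE/-/- → run A
t=1: L0/L1/L2 = ABEG/-/- → run A
t=2: L0/L1/L2 = ABEGC/-/- → run A
t=3: L0/L1/L2 = BEGCD/A/- → run B
t=4: L0/L1/L2 = BEGCDF/A/- → run B
t=5: L0/L1/L2 = BEGCDF/A/- → run B
t=6: L0/L1/L2 = EGCDF/AB/- → run E
t=7: L0/L1/L2 = EGCDF/AB/- → run E
t=8: L0/L1/L2 = EGCDF/AB/- → run E
t=9: L0/L1/L2 = GCDF/ABE/- → run G
t=10: L0/L1/L2 = GCDF/ABE/- → run G
t=11: L0/L1/L2 = GCDF/ABE/- → run G
t=12: L0/L1/L2 = CDF/ABEG/- → run C
t=13: L0/L1/L2 = CDF/ABEG/- → run C
t=14: L0/L1/L2 = CDF/ABEG/- → run C
t=15: L0/L1/L2 = DF/ABEGC/- → run D
t=16: L0/L1/L2 = DF/ABEGC/- → run D
t=17: L0/L1/L2 = DF/ABEGC/- → run D
t=18: L0/L1/L2 = F/ABEGCD/- → run F
t=19: L0/L1/L2 = F/ABEGCD/- → run F
t=20: L0/L1/L2 = F/ABEGCD/- → run F
t=21: L0/L1/L2 = -/ABEGCDF/- → run A
t=22: L0/L1/L2 = -/BEGCDF/- → run B
t=23: L0/L1/L2 = -/BEGCDF/- → run B
t=24: L0/L1/L2 = -/BEGCDF/- → run B
t=25: L0/L1/L2 = -/EGCDF/- → run E
t=26: L0/L1/L2 = -/EGCDF/- → run E
t=27: L0/L1/L2 = -/EGCDF/- → run E
t=28: L0/L1/L2 = -/GCDF/- → run G
t=29: L0/L1/L2 = -/GCDF/- → run G
t=30: L0/L1/L2 = -/GCDF/- → run G
t=31: L0/L1/L2 = -/GCDF/- → run G
t=32: L0/L1/L2 = -/GCDF/- → run G
t=33: L0/L1/L2 = -/CDF/- → run C
t=34: L0/L1/L2 = -/CDF/- → run C
t=35: L0/L1/L2 = -/CDF/- → run C
t=36: L0/L1/L2 = -/CDF/- → run C
t=37: L0/L1/L2 = -/DF/- → run D
t=38: L0/L1/L2 = -/F/- → run F
t=39: (idle)
t=40: (idle)
t=41: (idle)
t=42: (idle)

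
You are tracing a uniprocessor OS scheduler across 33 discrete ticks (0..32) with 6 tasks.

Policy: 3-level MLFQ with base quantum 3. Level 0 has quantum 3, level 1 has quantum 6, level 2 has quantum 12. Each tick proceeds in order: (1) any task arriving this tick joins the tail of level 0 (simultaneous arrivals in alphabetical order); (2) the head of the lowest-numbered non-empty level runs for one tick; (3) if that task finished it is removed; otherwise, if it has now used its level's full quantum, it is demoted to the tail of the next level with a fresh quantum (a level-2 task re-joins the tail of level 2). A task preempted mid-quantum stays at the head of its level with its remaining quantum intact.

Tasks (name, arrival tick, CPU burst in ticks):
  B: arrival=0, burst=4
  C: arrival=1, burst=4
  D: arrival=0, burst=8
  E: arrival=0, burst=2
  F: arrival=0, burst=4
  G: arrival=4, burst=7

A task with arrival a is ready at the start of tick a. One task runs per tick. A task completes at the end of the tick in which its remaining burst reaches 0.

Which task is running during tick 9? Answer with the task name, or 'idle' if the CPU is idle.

running at tick 9 = F

t=0: L0/L1/L2 = BDEF/-/- → run B
t=1: L0/L1/L2 = BDEFC/-/- → run B
t=2: L0/L1/L2 = BDEFC/-/- → run B
t=3: L0/L1/L2 = DEFC/B/- → run D
t=4: L0/L1/L2 = DEFCG/B/- → run D
t=5: L0/L1/L2 = DEFCG/B/- → run D
t=6: L0/L1/L2 = EFCG/BD/- → run E
t=7: L0/L1/L2 = EFCG/BD/- → run E
t=8: L0/L1/L2 = FCG/BD/- → run F
t=9: L0/L1/L2 = FCG/BD/- → run F
t=10: L0/L1/L2 = FCG/BD/- → run F
t=11: L0/L1/L2 = CG/BDF/- → run C
t=12: L0/L1/L2 = CG/BDF/- → run C
t=13: L0/L1/L2 = CG/BDF/- → run C
t=14: L0/L1/L2 = G/BDFC/- → run G
t=15: L0/L1/L2 = G/BDFC/- → run G
t=16: L0/L1/L2 = G/BDFC/- → run G
t=17: L0/L1/L2 = -/BDFCG/- → run B
t=18: L0/L1/L2 = -/DFCG/- → run D
t=19: L0/L1/L2 = -/DFCG/- → run D
t=20: L0/L1/L2 = -/DFCG/- → run D
t=21: L0/L1/L2 = -/DFCG/- → run D
t=22: L0/L1/L2 = -/DFCG/- → run D
t=23: L0/L1/L2 = -/FCG/- → run F
t=24: L0/L1/L2 = -/CG/- → run C
t=25: L0/L1/L2 = -/G/- → run G
t=26: L0/L1/L2 = -/G/- → run G
t=27: L0/L1/L2 = -/G/- → run G
t=28: L0/L1/L2 = -/G/- → run G
t=29: (idle)
t=30: (idle)
t=31: (idle)
t=32: (idle)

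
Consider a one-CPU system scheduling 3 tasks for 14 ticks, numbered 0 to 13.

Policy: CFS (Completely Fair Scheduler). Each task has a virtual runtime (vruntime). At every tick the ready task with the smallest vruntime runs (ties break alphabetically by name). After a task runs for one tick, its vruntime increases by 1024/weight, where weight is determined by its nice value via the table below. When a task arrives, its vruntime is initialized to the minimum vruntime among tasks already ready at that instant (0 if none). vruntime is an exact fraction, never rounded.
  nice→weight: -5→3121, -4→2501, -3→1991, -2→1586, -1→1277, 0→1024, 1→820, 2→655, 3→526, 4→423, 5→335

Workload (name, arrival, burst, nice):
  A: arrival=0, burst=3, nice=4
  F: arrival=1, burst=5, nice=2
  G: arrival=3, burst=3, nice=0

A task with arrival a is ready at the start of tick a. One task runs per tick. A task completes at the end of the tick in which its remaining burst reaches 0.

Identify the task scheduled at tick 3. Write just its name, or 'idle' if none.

running at tick 3 = F

t=0: vr[A=0] → run A
t=1: vr[A=1024/423 F=1024/423] → run A
t=2: vr[A=2048/423 F=1024/423] → run F
t=3: vr[A=2048/423 F=1103872/277065 G=1103872/277065] → run F
t=4: vr[A=2048/423 F=1537024/277065 G=1103872/277065] → run G
t=5: vr[A=2048/423 F=1537024/277065 G=1380937/277065] → run A
t=6: vr[F=1537024/277065 G=1380937/277065] → run G
t=7: vr[F=1537024/277065 G=1658002/277065] → run F
t=8: vr[F=1970176/277065 G=1658002/277065] → run G
t=9: vr[F=1970176/277065] → run F
t=10: vr[F=2403328/277065] → run F
t=11: (idle)
t=12: (idle)
t=13: (idle)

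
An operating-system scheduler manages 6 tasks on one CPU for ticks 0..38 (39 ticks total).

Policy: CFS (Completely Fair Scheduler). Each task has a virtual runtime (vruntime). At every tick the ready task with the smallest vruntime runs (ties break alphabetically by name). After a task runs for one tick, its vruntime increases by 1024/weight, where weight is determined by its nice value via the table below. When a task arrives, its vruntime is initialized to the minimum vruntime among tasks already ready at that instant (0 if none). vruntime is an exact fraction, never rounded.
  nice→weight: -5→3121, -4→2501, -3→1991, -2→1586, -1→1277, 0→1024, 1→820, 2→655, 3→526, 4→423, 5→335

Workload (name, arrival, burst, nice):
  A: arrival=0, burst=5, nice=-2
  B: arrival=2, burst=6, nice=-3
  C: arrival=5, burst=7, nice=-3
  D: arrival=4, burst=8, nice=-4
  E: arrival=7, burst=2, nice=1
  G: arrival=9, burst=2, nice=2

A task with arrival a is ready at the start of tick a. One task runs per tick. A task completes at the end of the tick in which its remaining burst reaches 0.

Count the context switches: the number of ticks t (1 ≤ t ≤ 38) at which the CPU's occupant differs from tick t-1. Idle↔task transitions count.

t=0: vr[A=0] → run A
t=1: vr[A=512/793] → run A
t=2: vr[A=1024/793 B=1024/793] → run A
t=3: vr[A=1536/793 B=1024/793] → run B
t=4: vr[A=1536/793 B=2850816/1578863 D=2850816/1578863] → run B
t=5: vr[A=1536/793 B=3662848/1578863 C=2850816/1578863 D=2850816/1578863] → run C
t=6: vr[A=1536/793 B=3662848/1578863 C=3662848/1578863 D=2850816/1578863] → run D
t=7: vr[A=1536/793 B=3662848/1578863 C=3662848/1578863 D=143387648/64733383 E=1536/793] → run A
t=8: vr[A=2048/793 B=3662848/1578863 C=3662848/1578863 D=143387648/64733383 E=1536/793] → run E
t=9: vr[A=2048/793 B=3662848/1578863 C=3662848/1578863 D=143387648/64733383 E=517888/162565 G=143387648/64733383] → run D
t=10: vr[A=2048/793 B=3662848/1578863 C=3662848/1578863 D=169891840/64733383 E=517888/162565 G=143387648/64733383] → run G
t=11: vr[A=2048/793 B=3662848/1578863 C=3662848/1578863 D=169891840/64733383 E=517888/162565 G=160205893632/42400365865] → run B
t=12: vr[A=2048/793 B=4474880/1578863 C=3662848/1578863 D=169891840/64733383 E=517888/162565 G=160205893632/42400365865] → run C
t=13: vr[A=2048/793 B=4474880/1578863 C=4474880/1578863 D=169891840/64733383 E=517888/162565 G=160205893632/42400365865] → run A
t=14: vr[B=4474880/1578863 C=4474880/1578863 D=169891840/64733383 E=517888/162565 G=160205893632/42400365865] → run D
t=15: vr[B=4474880/1578863 C=4474880/1578863 D=196396032/64733383 E=517888/162565 G=160205893632/42400365865] → run B
t=16: vr[B=5286912/1578863 C=4474880/1578863 D=196396032/64733383 E=517888/162565 G=160205893632/42400365865] → run C
t=17: vr[B=5286912/1578863 C=5286912/1578863 D=196396032/64733383 E=517888/162565 G=160205893632/42400365865] → run D
t=18: vr[B=5286912/1578863 C=5286912/1578863 D=222900224/64733383 E=517888/162565 G=160205893632/42400365865] → run E
t=19: vr[B=5286912/1578863 C=5286912/1578863 D=222900224/64733383 G=160205893632/42400365865] → run B
t=20: vr[B=6098944/1578863 C=5286912/1578863 D=222900224/64733383 G=160205893632/42400365865] → run C
t=21: vr[B=6098944/1578863 C=6098944/1578863 D=222900224/64733383 G=160205893632/42400365865] → run D
t=22: vr[B=6098944/1578863 C=6098944/1578863 D=249404416/64733383 G=160205893632/42400365865] → run G
t=23: vr[B=6098944/1578863 C=6098944/1578863 D=249404416/64733383] → run D
t=24: vr[B=6098944/1578863 C=6098944/1578863 D=275908608/64733383] → run B
t=25: vr[C=6098944/1578863 D=275908608/64733383] → run C
t=26: vr[C=6910976/1578863 D=275908608/64733383] → run D
t=27: vr[C=6910976/1578863 D=302412800/64733383] → run C
t=28: vr[C=7723008/1578863 D=302412800/64733383] → run D
t=29: vr[C=7723008/1578863] → run C
t=30: (idle)
t=31: (idle)
t=32: (idle)
t=33: (idle)
t=34: (idle)
t=35: (idle)
t=36: (idle)
t=37: (idle)
t=38: (idle)

context switches = 27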